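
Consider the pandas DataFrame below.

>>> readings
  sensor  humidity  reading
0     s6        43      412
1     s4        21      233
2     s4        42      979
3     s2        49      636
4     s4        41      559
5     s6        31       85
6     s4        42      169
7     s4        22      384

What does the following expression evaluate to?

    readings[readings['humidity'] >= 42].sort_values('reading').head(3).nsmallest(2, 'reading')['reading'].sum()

581

filter rows where humidity >= 42:
  sensor  humidity  reading
0     s6        43      412
2     s4        42      979
3     s2        49      636
6     s4        42      169
sort by reading:
  sensor  humidity  reading
6     s4        42      169
0     s6        43      412
3     s2        49      636
2     s4        42      979
take first 3 rows:
  sensor  humidity  reading
6     s4        42      169
0     s6        43      412
3     s2        49      636
take 2 rows with smallest reading:
  sensor  humidity  reading
6     s4        42      169
0     s6        43      412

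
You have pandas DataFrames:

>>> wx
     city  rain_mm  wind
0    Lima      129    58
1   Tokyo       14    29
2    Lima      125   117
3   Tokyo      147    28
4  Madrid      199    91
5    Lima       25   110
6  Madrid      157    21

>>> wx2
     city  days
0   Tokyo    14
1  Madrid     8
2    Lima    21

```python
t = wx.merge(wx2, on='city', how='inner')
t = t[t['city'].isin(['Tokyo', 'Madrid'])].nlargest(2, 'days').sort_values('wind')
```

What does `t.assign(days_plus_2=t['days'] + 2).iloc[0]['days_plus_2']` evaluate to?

16

merge on 'city' (how='inner') → 7 rows:
     city  rain_mm  wind  days
0    Lima      129    58    21
1   Tokyo       14    29    14
2    Lima      125   117    21
3   Tokyo      147    28    14
4  Madrid      199    91     8
5    Lima       25   110    21
6  Madrid      157    21     8
filter rows where city in ['Tokyo', 'Madrid']:
     city  rain_mm  wind  days
1   Tokyo       14    29    14
3   Tokyo      147    28    14
4  Madrid      199    91     8
6  Madrid      157    21     8
take 2 rows with largest days:
    city  rain_mm  wind  days
1  Tokyo       14    29    14
3  Tokyo      147    28    14
sort by wind:
    city  rain_mm  wind  days
3  Tokyo      147    28    14
1  Tokyo       14    29    14
add column days_plus_2 = t['days'] + 2:
    city  rain_mm  wind  days  days_plus_2
3  Tokyo      147    28    14           16
1  Tokyo       14    29    14           16
Reading off the value at position 0, column 'days_plus_2', we get 16.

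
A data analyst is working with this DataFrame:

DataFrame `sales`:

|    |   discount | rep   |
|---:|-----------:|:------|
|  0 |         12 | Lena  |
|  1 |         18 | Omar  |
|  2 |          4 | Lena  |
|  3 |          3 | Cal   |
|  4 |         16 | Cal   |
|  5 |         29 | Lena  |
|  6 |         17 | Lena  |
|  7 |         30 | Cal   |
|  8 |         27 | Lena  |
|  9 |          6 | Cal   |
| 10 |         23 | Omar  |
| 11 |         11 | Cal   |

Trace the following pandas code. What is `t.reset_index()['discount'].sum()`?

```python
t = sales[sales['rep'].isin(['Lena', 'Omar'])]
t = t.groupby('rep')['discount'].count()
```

7

filter rows where rep in ['Lena', 'Omar']:
    discount   rep
0         12  Lena
1         18  Omar
2          4  Lena
5         29  Lena
6         17  Lena
8         27  Lena
10        23  Omar
group by rep, count of discount:
rep
Lena    5
Omar    2
Name: discount, dtype: int64
reset_index():
    rep  discount
0  Lena         5
1  Omar         2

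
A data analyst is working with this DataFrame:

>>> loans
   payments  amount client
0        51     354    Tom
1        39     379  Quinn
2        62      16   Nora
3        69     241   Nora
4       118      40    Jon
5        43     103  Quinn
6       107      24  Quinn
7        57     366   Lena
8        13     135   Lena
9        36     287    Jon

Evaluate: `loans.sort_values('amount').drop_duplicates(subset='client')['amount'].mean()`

113.8

sort by amount:
   payments  amount client
2        62      16   Nora
6       107      24  Quinn
4       118      40    Jon
5        43     103  Quinn
8        13     135   Lena
3        69     241   Nora
9        36     287    Jon
0        51     354    Tom
7        57     366   Lena
1        39     379  Quinn
drop duplicate client (keep=first):
   payments  amount client
2        62      16   Nora
6       107      24  Quinn
4       118      40    Jon
8        13     135   Lena
0        51     354    Tom
mean of column 'amount' → 113.8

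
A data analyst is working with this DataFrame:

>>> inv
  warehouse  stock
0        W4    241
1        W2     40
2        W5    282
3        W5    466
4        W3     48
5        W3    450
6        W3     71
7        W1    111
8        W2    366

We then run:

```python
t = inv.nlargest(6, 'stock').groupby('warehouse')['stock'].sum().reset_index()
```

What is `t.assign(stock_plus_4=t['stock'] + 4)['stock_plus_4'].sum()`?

take 6 rows with largest stock:
  warehouse  stock
3        W5    466
5        W3    450
8        W2    366
2        W5    282
0        W4    241
7        W1    111
group by warehouse, sum of stock:
warehouse
W1    111
W2    366
W3    450
W4    241
W5    748
Name: stock, dtype: int64
reset_index():
  warehouse  stock
0        W1    111
1        W2    366
2        W3    450
3        W4    241
4        W5    748
add column stock_plus_4 = t['stock'] + 4:
  warehouse  stock  stock_plus_4
0        W1    111           115
1        W2    366           370
2        W3    450           454
3        W4    241           245
4        W5    748           752

1936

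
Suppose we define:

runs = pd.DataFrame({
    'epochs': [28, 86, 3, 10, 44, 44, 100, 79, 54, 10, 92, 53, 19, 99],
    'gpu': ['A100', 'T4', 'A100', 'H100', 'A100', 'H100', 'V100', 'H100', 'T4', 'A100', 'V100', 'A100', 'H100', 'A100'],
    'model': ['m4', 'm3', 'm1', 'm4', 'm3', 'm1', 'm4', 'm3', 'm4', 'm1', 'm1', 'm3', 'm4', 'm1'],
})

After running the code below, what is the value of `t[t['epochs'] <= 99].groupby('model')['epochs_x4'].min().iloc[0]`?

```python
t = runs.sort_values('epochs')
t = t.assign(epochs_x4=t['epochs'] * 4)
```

12

sort by epochs:
    epochs   gpu model
2        3  A100    m1
3       10  H100    m4
9       10  A100    m1
12      19  H100    m4
0       28  A100    m4
4       44  A100    m3
5       44  H100    m1
11      53  A100    m3
8       54    T4    m4
7       79  H100    m3
1       86    T4    m3
10      92  V100    m1
13      99  A100    m1
6      100  V100    m4
add column epochs_x4 = t['epochs'] * 4:
    epochs   gpu model  epochs_x4
2        3  A100    m1         12
3       10  H100    m4         40
9       10  A100    m1         40
12      19  H100    m4         76
0       28  A100    m4        112
4       44  A100    m3        176
5       44  H100    m1        176
11      53  A100    m3        212
8       54    T4    m4        216
7       79  H100    m3        316
1       86    T4    m3        344
10      92  V100    m1        368
13      99  A100    m1        396
6      100  V100    m4        400
filter rows where epochs <= 99:
    epochs   gpu model  epochs_x4
2        3  A100    m1         12
3       10  H100    m4         40
9       10  A100    m1         40
12      19  H100    m4         76
0       28  A100    m4        112
4       44  A100    m3        176
5       44  H100    m1        176
11      53  A100    m3        212
8       54    T4    m4        216
7       79  H100    m3        316
1       86    T4    m3        344
10      92  V100    m1        368
13      99  A100    m1        396
group by model, min of epochs_x4:
model
m1     12
m3    176
m4     40
Name: epochs_x4, dtype: int64
Then the value at position 0: 12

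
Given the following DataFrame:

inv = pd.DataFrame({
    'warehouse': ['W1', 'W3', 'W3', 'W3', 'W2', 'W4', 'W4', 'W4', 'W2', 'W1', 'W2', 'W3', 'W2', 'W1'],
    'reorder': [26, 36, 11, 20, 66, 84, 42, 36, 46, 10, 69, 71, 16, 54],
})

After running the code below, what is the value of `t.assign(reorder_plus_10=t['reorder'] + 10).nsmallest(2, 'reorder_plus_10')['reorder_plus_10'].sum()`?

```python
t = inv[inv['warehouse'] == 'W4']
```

98

filter rows where warehouse == 'W4':
  warehouse  reorder
5        W4       84
6        W4       42
7        W4       36
add column reorder_plus_10 = t['reorder'] + 10:
  warehouse  reorder  reorder_plus_10
5        W4       84               94
6        W4       42               52
7        W4       36               46
take 2 rows with smallest reorder_plus_10:
  warehouse  reorder  reorder_plus_10
7        W4       36               46
6        W4       42               52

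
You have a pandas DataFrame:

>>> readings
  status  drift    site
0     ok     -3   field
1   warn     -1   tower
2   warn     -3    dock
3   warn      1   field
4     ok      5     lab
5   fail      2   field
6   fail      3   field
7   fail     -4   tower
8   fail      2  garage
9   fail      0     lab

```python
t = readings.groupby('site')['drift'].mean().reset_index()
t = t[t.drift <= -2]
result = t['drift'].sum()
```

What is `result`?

-5.5

group by site, mean of drift:
site
dock     -3.00
field     0.75
garage    2.00
lab       2.50
tower    -2.50
Name: drift, dtype: float64
reset_index():
     site  drift
0    dock  -3.00
1   field   0.75
2  garage   2.00
3     lab   2.50
4   tower  -2.50
filter rows where drift <= -2:
    site  drift
0   dock   -3.0
4  tower   -2.5
Finally, sum of column 'drift' = -5.5.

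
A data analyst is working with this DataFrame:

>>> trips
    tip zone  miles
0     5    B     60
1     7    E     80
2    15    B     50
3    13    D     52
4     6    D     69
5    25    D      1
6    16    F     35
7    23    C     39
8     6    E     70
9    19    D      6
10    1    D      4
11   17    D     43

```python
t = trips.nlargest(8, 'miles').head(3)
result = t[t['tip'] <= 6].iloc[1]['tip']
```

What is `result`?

take 8 rows with largest miles:
    tip zone  miles
1     7    E     80
8     6    E     70
4     6    D     69
0     5    B     60
3    13    D     52
2    15    B     50
11   17    D     43
7    23    C     39
take first 3 rows:
   tip zone  miles
1    7    E     80
8    6    E     70
4    6    D     69
filter rows where tip <= 6:
   tip zone  miles
8    6    E     70
4    6    D     69
Finally, value at position 1, column 'tip' = 6.

6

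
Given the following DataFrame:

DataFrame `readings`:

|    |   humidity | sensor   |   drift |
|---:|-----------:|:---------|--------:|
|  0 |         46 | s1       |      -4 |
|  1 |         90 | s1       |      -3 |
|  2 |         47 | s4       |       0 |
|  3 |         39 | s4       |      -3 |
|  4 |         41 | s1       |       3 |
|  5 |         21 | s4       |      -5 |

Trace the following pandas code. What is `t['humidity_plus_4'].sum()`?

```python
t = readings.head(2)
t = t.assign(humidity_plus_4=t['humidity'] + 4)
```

144

take first 2 rows:
   humidity sensor  drift
0        46     s1     -4
1        90     s1     -3
add column humidity_plus_4 = t['humidity'] + 4:
   humidity sensor  drift  humidity_plus_4
0        46     s1     -4               50
1        90     s1     -3               94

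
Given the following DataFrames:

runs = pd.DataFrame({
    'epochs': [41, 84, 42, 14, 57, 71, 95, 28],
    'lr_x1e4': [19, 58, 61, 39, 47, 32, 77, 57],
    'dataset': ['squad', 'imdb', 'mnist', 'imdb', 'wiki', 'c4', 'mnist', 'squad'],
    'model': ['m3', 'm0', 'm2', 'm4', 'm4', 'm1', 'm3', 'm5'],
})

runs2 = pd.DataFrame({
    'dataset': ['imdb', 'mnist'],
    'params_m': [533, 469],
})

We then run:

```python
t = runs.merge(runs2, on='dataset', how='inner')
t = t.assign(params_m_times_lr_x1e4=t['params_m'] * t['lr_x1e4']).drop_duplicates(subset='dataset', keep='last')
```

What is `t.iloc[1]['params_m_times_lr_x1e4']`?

36113

merge on 'dataset' (how='inner') → 4 rows:
   epochs  lr_x1e4 dataset model  params_m
0      84       58    imdb    m0       533
1      42       61   mnist    m2       469
2      14       39    imdb    m4       533
3      95       77   mnist    m3       469
add column params_m_times_lr_x1e4 = t['params_m'] * t['lr_x1e4']:
   epochs  lr_x1e4 dataset model  params_m  params_m_times_lr_x1e4
0      84       58    imdb    m0       533                   30914
1      42       61   mnist    m2       469                   28609
2      14       39    imdb    m4       533                   20787
3      95       77   mnist    m3       469                   36113
drop duplicate dataset (keep=last):
   epochs  lr_x1e4 dataset model  params_m  params_m_times_lr_x1e4
2      14       39    imdb    m4       533                   20787
3      95       77   mnist    m3       469                   36113
Hence 36113.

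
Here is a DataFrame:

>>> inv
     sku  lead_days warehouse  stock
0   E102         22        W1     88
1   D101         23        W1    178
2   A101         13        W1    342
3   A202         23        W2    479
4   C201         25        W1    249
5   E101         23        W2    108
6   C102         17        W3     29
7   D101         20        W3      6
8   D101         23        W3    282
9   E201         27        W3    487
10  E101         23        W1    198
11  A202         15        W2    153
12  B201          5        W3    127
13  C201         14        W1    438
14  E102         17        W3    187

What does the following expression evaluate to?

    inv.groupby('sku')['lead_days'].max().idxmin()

B201

group by sku, max of lead_days:
sku
A101    13
A202    23
B201     5
C102    17
C201    25
D101    23
E101    23
E102    22
E201    27
Name: lead_days, dtype: int64
label with the smallest value → B201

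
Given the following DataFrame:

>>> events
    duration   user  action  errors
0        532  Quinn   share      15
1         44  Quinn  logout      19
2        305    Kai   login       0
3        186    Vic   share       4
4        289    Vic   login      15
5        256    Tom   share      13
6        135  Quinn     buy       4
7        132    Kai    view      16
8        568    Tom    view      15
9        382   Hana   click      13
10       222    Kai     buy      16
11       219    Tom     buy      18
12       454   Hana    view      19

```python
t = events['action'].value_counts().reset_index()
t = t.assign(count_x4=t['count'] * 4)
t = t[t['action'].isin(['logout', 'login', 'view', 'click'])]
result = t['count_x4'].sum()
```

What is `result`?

28

value_counts of action:
action
share     3
buy       3
view      3
login     2
logout    1
click     1
Name: count, dtype: int64
reset_index():
   action  count
0   share      3
1     buy      3
2    view      3
3   login      2
4  logout      1
5   click      1
add column count_x4 = t['count'] * 4:
   action  count  count_x4
0   share      3        12
1     buy      3        12
2    view      3        12
3   login      2         8
4  logout      1         4
5   click      1         4
filter rows where action in ['logout', 'login', 'view', 'click']:
   action  count  count_x4
2    view      3        12
3   login      2         8
4  logout      1         4
5   click      1         4
Hence 28.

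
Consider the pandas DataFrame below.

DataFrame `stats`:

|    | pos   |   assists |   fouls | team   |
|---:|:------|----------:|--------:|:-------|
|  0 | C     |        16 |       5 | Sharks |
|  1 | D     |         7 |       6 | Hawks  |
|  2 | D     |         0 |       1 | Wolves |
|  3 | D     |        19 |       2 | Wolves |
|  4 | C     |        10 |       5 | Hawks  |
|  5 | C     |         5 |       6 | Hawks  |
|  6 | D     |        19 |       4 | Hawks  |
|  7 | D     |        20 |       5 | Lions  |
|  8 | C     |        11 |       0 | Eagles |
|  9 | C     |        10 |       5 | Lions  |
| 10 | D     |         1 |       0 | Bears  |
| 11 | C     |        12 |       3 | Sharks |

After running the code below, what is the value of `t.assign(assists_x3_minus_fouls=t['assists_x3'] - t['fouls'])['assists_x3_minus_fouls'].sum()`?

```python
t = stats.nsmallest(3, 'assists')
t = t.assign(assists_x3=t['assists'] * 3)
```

take 3 rows with smallest assists:
   pos  assists  fouls    team
2    D        0      1  Wolves
10   D        1      0   Bears
5    C        5      6   Hawks
add column assists_x3 = t['assists'] * 3:
   pos  assists  fouls    team  assists_x3
2    D        0      1  Wolves           0
10   D        1      0   Bears           3
5    C        5      6   Hawks          15
add column assists_x3_minus_fouls = t['assists_x3'] - t['fouls']:
   pos  assists  fouls    team  assists_x3  assists_x3_minus_fouls
2    D        0      1  Wolves           0                      -1
10   D        1      0   Bears           3                       3
5    C        5      6   Hawks          15                       9
So sum() = 11.

11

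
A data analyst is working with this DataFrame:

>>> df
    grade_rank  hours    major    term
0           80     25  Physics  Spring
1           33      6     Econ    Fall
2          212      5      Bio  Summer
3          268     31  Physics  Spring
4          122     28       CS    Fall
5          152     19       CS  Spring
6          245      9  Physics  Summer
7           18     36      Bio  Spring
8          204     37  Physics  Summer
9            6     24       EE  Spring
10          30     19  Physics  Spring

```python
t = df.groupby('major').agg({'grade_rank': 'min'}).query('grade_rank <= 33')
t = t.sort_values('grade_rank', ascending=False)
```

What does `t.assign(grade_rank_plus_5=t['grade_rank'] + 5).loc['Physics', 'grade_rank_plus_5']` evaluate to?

35

group by major, min of grade_rank:
         grade_rank
major              
Bio              18
CS              122
EE                6
Econ             33
Physics          30
filter rows where grade_rank <= 33:
         grade_rank
major              
Bio              18
EE                6
Econ             33
Physics          30
sort by grade_rank descending:
         grade_rank
major              
Econ             33
Physics          30
Bio              18
EE                6
add column grade_rank_plus_5 = t['grade_rank'] + 5:
         grade_rank  grade_rank_plus_5
major                                 
Econ             33                 38
Physics          30                 35
Bio              18                 23
EE                6                 11
value at row 'Physics', column 'grade_rank_plus_5' → 35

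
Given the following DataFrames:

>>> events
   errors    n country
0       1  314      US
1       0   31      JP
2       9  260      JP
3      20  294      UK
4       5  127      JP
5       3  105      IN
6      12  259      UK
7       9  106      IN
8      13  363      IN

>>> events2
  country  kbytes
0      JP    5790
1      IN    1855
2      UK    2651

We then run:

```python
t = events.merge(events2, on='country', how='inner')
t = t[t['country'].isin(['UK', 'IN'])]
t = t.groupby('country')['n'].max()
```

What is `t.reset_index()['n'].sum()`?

merge on 'country' (how='inner') → 8 rows:
   errors    n country  kbytes
0       0   31      JP    5790
1       9  260      JP    5790
2      20  294      UK    2651
3       5  127      JP    5790
4       3  105      IN    1855
5      12  259      UK    2651
6       9  106      IN    1855
7      13  363      IN    1855
filter rows where country in ['UK', 'IN']:
   errors    n country  kbytes
2      20  294      UK    2651
4       3  105      IN    1855
5      12  259      UK    2651
6       9  106      IN    1855
7      13  363      IN    1855
group by country, max of n:
country
IN    363
UK    294
Name: n, dtype: int64
reset_index():
  country    n
0      IN  363
1      UK  294

657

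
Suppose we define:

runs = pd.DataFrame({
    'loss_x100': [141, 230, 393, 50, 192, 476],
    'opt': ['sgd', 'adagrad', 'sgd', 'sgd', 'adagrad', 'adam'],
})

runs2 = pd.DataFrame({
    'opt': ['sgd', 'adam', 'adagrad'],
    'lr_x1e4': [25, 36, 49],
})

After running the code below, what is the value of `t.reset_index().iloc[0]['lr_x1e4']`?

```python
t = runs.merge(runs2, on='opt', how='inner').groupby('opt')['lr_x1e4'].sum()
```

merge on 'opt' (how='inner') → 6 rows:
   loss_x100      opt  lr_x1e4
0        141      sgd       25
1        230  adagrad       49
2        393      sgd       25
3         50      sgd       25
4        192  adagrad       49
5        476     adam       36
group by opt, sum of lr_x1e4:
opt
adagrad    98
adam       36
sgd        75
Name: lr_x1e4, dtype: int64
reset_index():
       opt  lr_x1e4
0  adagrad       98
1     adam       36
2      sgd       75
Finally, value at position 0, column 'lr_x1e4' = 98.

98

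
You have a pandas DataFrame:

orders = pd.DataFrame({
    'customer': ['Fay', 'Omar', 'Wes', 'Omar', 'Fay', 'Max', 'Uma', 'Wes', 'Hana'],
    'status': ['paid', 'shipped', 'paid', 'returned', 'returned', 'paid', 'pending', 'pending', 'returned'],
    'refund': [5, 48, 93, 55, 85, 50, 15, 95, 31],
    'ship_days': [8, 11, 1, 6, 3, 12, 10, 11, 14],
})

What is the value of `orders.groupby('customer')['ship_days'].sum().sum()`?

group by customer, sum of ship_days:
customer
Fay     11
Hana    14
Max     12
Omar    17
Uma     10
Wes     12
Name: ship_days, dtype: int64

76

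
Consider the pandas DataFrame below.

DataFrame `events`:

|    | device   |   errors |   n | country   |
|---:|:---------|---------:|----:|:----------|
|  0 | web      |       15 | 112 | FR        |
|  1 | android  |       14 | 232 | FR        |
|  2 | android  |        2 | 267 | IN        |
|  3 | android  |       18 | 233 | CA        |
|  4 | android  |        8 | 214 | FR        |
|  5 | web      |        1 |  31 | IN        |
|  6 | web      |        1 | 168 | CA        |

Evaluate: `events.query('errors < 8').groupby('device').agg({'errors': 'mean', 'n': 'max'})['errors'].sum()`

filter rows where errors < 8:
    device  errors    n country
2  android       2  267      IN
5      web       1   31      IN
6      web       1  168      CA
group by device: mean(errors), max(n):
         errors    n
device              
android     2.0  267
web         1.0  168
Reading off the sum of column 'errors', we get 3.0.

3.0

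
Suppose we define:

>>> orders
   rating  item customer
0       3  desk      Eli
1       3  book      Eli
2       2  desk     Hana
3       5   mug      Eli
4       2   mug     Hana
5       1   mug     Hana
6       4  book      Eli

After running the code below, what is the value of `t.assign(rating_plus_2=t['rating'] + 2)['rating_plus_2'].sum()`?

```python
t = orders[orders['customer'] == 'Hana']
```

11

filter rows where customer == 'Hana':
   rating  item customer
2       2  desk     Hana
4       2   mug     Hana
5       1   mug     Hana
add column rating_plus_2 = t['rating'] + 2:
   rating  item customer  rating_plus_2
2       2  desk     Hana              4
4       2   mug     Hana              4
5       1   mug     Hana              3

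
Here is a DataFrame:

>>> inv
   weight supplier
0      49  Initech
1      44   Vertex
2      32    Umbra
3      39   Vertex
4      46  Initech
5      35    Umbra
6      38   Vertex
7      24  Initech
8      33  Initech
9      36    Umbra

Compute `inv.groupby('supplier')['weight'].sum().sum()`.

group by supplier, sum of weight:
supplier
Initech    152
Umbra      103
Vertex     121
Name: weight, dtype: int64

376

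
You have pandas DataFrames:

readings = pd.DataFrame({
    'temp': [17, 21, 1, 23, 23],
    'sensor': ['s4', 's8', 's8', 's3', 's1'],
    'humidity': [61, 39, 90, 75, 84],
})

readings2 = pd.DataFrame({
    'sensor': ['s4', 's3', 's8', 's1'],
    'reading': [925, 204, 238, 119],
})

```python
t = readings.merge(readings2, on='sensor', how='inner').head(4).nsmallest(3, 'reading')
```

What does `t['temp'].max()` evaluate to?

merge on 'sensor' (how='inner') → 5 rows:
   temp sensor  humidity  reading
0    17     s4        61      925
1    21     s8        39      238
2     1     s8        90      238
3    23     s3        75      204
4    23     s1        84      119
take first 4 rows:
   temp sensor  humidity  reading
0    17     s4        61      925
1    21     s8        39      238
2     1     s8        90      238
3    23     s3        75      204
take 3 rows with smallest reading:
   temp sensor  humidity  reading
3    23     s3        75      204
1    21     s8        39      238
2     1     s8        90      238
The max of column 'temp' is 23.

23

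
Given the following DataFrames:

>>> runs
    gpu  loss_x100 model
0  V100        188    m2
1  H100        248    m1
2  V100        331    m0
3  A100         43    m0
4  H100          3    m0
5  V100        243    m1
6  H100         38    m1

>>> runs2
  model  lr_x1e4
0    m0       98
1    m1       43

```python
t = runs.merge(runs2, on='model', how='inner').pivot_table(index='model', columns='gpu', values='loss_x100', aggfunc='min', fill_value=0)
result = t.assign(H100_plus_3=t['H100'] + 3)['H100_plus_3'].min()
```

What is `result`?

6

merge on 'model' (how='inner') → 6 rows:
    gpu  loss_x100 model  lr_x1e4
0  H100        248    m1       43
1  V100        331    m0       98
2  A100         43    m0       98
3  H100          3    m0       98
4  V100        243    m1       43
5  H100         38    m1       43
pivot: rows=model, cols=gpu, min(loss_x100):
gpu    A100  H100  V100
model                  
m0       43     3   331
m1        0    38   243
add column H100_plus_3 = t['H100'] + 3:
gpu    A100  H100  V100  H100_plus_3
model                               
m0       43     3   331            6
m1        0    38   243           41
Finally, min of column 'H100_plus_3' = 6.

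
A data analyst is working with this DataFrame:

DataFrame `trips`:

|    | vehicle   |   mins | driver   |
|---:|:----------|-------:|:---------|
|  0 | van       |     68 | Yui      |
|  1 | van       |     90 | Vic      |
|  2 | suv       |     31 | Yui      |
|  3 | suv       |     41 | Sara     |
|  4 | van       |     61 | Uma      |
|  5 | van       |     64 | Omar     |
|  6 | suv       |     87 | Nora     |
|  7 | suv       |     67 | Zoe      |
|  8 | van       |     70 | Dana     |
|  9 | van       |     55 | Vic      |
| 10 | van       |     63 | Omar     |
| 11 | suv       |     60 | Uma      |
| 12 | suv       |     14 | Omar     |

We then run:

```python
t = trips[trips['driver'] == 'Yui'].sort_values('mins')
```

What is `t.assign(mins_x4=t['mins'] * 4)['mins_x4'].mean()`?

filter rows where driver == 'Yui':
  vehicle  mins driver
0     van    68    Yui
2     suv    31    Yui
sort by mins:
  vehicle  mins driver
2     suv    31    Yui
0     van    68    Yui
add column mins_x4 = t['mins'] * 4:
  vehicle  mins driver  mins_x4
2     suv    31    Yui      124
0     van    68    Yui      272

198.0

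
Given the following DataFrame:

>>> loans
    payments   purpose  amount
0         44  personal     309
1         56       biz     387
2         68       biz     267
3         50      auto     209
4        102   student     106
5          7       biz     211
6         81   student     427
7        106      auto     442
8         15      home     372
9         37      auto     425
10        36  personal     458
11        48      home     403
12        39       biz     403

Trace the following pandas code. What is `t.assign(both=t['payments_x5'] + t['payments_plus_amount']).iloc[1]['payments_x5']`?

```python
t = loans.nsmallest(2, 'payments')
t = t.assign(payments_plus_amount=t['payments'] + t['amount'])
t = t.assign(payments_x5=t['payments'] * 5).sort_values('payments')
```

75

take 2 rows with smallest payments:
   payments purpose  amount
5         7     biz     211
8        15    home     372
add column payments_plus_amount = t['payments'] + t['amount']:
   payments purpose  amount  payments_plus_amount
5         7     biz     211                   218
8        15    home     372                   387
add column payments_x5 = t['payments'] * 5:
   payments purpose  amount  payments_plus_amount  payments_x5
5         7     biz     211                   218           35
8        15    home     372                   387           75
sort by payments:
   payments purpose  amount  payments_plus_amount  payments_x5
5         7     biz     211                   218           35
8        15    home     372                   387           75
add column both = t['payments_x5'] + t['payments_plus_amount']:
   payments purpose  amount  payments_plus_amount  payments_x5  both
5         7     biz     211                   218           35   253
8        15    home     372                   387           75   462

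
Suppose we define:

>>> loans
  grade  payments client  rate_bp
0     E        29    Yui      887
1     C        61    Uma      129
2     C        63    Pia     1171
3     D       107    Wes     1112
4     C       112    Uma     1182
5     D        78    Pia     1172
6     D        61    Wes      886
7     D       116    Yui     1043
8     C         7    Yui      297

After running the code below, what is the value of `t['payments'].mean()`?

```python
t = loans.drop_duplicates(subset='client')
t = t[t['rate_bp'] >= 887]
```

66.3333333333

drop duplicate client (keep=first):
  grade  payments client  rate_bp
0     E        29    Yui      887
1     C        61    Uma      129
2     C        63    Pia     1171
3     D       107    Wes     1112
filter rows where rate_bp >= 887:
  grade  payments client  rate_bp
0     E        29    Yui      887
2     C        63    Pia     1171
3     D       107    Wes     1112
The mean of column 'payments' is 66.3333333333.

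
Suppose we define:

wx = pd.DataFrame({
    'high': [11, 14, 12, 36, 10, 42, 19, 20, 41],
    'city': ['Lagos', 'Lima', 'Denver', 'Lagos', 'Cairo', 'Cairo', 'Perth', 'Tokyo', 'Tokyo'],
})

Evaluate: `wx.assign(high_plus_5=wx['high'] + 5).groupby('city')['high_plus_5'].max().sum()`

194

add column high_plus_5 = wx['high'] + 5:
   high    city  high_plus_5
0    11   Lagos           16
1    14    Lima           19
2    12  Denver           17
3    36   Lagos           41
4    10   Cairo           15
5    42   Cairo           47
6    19   Perth           24
7    20   Tokyo           25
8    41   Tokyo           46
group by city, max of high_plus_5:
city
Cairo     47
Denver    17
Lagos     41
Lima      19
Perth     24
Tokyo     46
Name: high_plus_5, dtype: int64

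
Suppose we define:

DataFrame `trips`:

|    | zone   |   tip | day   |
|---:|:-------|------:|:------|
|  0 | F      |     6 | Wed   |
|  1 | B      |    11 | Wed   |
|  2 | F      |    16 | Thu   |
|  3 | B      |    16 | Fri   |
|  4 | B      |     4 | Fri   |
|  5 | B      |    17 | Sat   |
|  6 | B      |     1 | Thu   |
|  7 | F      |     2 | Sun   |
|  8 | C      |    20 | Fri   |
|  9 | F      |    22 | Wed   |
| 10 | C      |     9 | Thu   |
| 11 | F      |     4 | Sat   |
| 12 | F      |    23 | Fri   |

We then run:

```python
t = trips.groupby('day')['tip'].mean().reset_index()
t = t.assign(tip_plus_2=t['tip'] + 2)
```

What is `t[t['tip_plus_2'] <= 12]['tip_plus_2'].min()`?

group by day, mean of tip:
day
Fri    15.750000
Sat    10.500000
Sun     2.000000
Thu     8.666667
Wed    13.000000
Name: tip, dtype: float64
reset_index():
   day        tip
0  Fri  15.750000
1  Sat  10.500000
2  Sun   2.000000
3  Thu   8.666667
4  Wed  13.000000
add column tip_plus_2 = t['tip'] + 2:
   day        tip  tip_plus_2
0  Fri  15.750000   17.750000
1  Sat  10.500000   12.500000
2  Sun   2.000000    4.000000
3  Thu   8.666667   10.666667
4  Wed  13.000000   15.000000
filter rows where tip_plus_2 <= 12:
   day       tip  tip_plus_2
2  Sun  2.000000    4.000000
3  Thu  8.666667   10.666667
Then the min of column 'tip_plus_2': 4.0

4.0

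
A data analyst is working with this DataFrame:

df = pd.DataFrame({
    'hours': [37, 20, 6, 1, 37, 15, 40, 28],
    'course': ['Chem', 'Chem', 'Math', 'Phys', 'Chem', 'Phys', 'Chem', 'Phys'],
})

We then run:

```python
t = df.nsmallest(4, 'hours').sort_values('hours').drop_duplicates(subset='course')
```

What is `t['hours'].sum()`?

27

take 4 rows with smallest hours:
   hours course
3      1   Phys
2      6   Math
5     15   Phys
1     20   Chem
sort by hours:
   hours course
3      1   Phys
2      6   Math
5     15   Phys
1     20   Chem
drop duplicate course (keep=first):
   hours course
3      1   Phys
2      6   Math
1     20   Chem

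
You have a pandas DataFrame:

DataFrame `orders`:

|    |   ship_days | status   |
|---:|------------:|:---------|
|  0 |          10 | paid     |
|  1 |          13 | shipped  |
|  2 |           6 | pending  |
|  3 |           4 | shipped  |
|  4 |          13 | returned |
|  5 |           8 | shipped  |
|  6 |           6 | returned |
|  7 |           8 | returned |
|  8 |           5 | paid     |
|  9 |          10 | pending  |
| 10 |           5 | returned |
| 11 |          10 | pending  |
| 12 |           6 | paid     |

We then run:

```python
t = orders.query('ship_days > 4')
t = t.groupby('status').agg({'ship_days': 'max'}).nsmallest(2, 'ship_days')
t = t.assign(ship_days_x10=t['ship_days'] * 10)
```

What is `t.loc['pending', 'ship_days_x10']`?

filter rows where ship_days > 4:
    ship_days    status
0          10      paid
1          13   shipped
2           6   pending
4          13  returned
5           8   shipped
6           6  returned
7           8  returned
8           5      paid
9          10   pending
10          5  returned
11         10   pending
12          6      paid
group by status, max of ship_days:
          ship_days
status             
paid             10
pending          10
returned         13
shipped          13
take 2 rows with smallest ship_days:
         ship_days
status            
paid            10
pending         10
add column ship_days_x10 = t['ship_days'] * 10:
         ship_days  ship_days_x10
status                           
paid            10            100
pending         10            100
value at row 'pending', column 'ship_days_x10' → 100

100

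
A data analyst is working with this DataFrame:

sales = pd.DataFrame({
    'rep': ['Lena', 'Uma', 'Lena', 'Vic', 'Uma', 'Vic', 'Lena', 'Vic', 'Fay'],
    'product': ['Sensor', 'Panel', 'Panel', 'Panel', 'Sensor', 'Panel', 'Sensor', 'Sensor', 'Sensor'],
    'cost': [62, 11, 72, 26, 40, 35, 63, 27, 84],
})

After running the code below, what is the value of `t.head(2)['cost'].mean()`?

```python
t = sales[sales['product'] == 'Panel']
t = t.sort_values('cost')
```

filter rows where product == 'Panel':
    rep product  cost
1   Uma   Panel    11
2  Lena   Panel    72
3   Vic   Panel    26
5   Vic   Panel    35
sort by cost:
    rep product  cost
1   Uma   Panel    11
3   Vic   Panel    26
5   Vic   Panel    35
2  Lena   Panel    72
take first 2 rows:
   rep product  cost
1  Uma   Panel    11
3  Vic   Panel    26
So mean() = 18.5.

18.5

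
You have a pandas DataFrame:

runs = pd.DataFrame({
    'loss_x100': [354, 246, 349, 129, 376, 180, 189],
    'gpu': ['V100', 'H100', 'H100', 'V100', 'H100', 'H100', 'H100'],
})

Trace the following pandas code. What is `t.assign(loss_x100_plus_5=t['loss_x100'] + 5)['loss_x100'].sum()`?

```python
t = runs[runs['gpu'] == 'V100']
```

filter rows where gpu == 'V100':
   loss_x100   gpu
0        354  V100
3        129  V100
add column loss_x100_plus_5 = t['loss_x100'] + 5:
   loss_x100   gpu  loss_x100_plus_5
0        354  V100               359
3        129  V100               134
Reading off the sum of column 'loss_x100', we get 483.

483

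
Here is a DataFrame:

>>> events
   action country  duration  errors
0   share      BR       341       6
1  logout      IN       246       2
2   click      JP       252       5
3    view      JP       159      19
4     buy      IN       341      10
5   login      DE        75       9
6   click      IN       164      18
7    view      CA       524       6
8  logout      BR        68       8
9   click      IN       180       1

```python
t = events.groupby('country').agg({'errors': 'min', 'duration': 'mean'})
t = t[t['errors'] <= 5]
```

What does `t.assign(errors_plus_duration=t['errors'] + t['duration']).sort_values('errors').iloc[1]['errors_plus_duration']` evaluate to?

group by country: min(errors), mean(duration):
         errors  duration
country                  
BR            6    204.50
CA            6    524.00
DE            9     75.00
IN            1    232.75
JP            5    205.50
filter rows where errors <= 5:
         errors  duration
country                  
IN            1    232.75
JP            5    205.50
add column errors_plus_duration = t['errors'] + t['duration']:
         errors  duration  errors_plus_duration
country                                        
IN            1    232.75                233.75
JP            5    205.50                210.50
sort by errors:
         errors  duration  errors_plus_duration
country                                        
IN            1    232.75                233.75
JP            5    205.50                210.50
Then the value at position 1, column 'errors_plus_duration': 210.5

210.5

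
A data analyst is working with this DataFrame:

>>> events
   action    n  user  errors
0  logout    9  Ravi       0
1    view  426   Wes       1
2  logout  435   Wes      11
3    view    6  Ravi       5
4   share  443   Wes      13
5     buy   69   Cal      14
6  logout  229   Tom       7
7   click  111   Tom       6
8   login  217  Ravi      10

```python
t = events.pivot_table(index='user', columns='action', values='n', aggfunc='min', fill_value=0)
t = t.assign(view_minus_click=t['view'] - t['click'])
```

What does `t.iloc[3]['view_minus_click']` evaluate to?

pivot: rows=user, cols=action, min(n):
action  buy  click  login  logout  share  view
user                                          
Cal      69      0      0       0      0     0
Ravi      0      0    217       9      0     6
Tom       0    111      0     229      0     0
Wes       0      0      0     435    443   426
add column view_minus_click = t['view'] - t['click']:
action  buy  click  login  logout  share  view  view_minus_click
user                                                            
Cal      69      0      0       0      0     0                 0
Ravi      0      0    217       9      0     6                 6
Tom       0    111      0     229      0     0              -111
Wes       0      0      0     435    443   426               426
Reading off the value at position 3, column 'view_minus_click', we get 426.

426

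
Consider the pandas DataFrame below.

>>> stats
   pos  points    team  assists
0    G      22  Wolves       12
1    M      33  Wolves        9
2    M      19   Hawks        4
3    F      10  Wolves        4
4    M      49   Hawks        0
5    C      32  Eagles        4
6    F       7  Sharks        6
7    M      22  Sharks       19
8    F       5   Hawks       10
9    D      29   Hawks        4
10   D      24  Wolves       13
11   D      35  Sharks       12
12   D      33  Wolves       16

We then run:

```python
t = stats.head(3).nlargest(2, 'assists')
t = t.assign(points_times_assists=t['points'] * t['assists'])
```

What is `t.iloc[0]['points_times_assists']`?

264

take first 3 rows:
  pos  points    team  assists
0   G      22  Wolves       12
1   M      33  Wolves        9
2   M      19   Hawks        4
take 2 rows with largest assists:
  pos  points    team  assists
0   G      22  Wolves       12
1   M      33  Wolves        9
add column points_times_assists = t['points'] * t['assists']:
  pos  points    team  assists  points_times_assists
0   G      22  Wolves       12                   264
1   M      33  Wolves        9                   297
value at position 0, column 'points_times_assists' → 264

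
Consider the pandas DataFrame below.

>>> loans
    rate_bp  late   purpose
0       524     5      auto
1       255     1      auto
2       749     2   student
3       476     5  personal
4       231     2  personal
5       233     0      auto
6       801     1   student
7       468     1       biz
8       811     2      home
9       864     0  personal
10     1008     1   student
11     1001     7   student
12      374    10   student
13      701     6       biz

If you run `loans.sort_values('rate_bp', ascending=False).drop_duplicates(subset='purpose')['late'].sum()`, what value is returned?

sort by rate_bp descending:
    rate_bp  late   purpose
10     1008     1   student
11     1001     7   student
9       864     0  personal
8       811     2      home
6       801     1   student
2       749     2   student
13      701     6       biz
0       524     5      auto
3       476     5  personal
7       468     1       biz
12      374    10   student
1       255     1      auto
5       233     0      auto
4       231     2  personal
drop duplicate purpose (keep=first):
    rate_bp  late   purpose
10     1008     1   student
9       864     0  personal
8       811     2      home
13      701     6       biz
0       524     5      auto
The sum of column 'late' is 14.

14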